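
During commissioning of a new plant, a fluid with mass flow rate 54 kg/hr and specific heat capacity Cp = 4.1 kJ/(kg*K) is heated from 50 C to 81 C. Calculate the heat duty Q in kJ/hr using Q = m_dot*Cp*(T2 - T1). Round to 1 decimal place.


Q = m_dot * Cp * (T2 - T1)
Q = 54 * 4.1 * (81 - 50)
Q = 54 * 4.1 * 31
Q = 6863.4 kJ/hr


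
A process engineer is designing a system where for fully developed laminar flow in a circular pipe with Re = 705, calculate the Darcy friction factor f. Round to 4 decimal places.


f = 64 / Re
f = 64 / 705
f = 0.0908


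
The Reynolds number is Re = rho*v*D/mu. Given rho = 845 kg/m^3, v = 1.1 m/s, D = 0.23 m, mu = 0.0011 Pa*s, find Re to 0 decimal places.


Re = rho * v * D / mu
Re = 845 * 1.1 * 0.23 / 0.0011
Re = 213.785 / 0.0011
Re = 194350


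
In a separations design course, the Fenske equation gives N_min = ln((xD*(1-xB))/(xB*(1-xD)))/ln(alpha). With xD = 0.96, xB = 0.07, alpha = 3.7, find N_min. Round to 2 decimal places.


N_min = ln((xD*(1-xB))/(xB*(1-xD))) / ln(alpha)
Numerator inside ln: 0.8928 / 0.0028 = 318.857143
ln(318.857143) = 5.764743
ln(alpha) = ln(3.7) = 1.308333
N_min = 5.764743 / 1.308333 = 4.41


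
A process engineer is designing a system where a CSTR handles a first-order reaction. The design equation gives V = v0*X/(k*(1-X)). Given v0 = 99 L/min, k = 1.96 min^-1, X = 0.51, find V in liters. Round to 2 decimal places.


V = v0 * X / (k * (1 - X))
V = 99 * 0.51 / (1.96 * (1 - 0.51))
V = 50.49 / (1.96 * 0.49)
V = 50.49 / 0.9604
V = 52.57 L


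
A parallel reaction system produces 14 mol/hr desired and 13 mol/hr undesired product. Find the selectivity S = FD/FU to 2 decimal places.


S = desired product rate / undesired product rate
S = 14 / 13
S = 1.08


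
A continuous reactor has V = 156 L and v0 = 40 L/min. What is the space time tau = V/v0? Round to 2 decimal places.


tau = V / v0
tau = 156 / 40
tau = 3.90 min


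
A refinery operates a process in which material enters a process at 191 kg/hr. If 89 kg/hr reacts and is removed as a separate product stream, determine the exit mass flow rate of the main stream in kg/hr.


Steady-state mass balance on the main outlet: F_out = F_in - F_removed
F_out = 191 - 89
F_out = 102 kg/hr


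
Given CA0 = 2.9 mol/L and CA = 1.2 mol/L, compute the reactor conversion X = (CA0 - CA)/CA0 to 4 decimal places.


X = (CA0 - CA) / CA0
X = (2.9 - 1.2) / 2.9
X = 1.7 / 2.9
X = 0.5862


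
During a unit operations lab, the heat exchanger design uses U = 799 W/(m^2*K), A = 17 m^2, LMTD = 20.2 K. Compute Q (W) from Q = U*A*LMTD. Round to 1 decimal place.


Q = U * A * LMTD
Q = 799 * 17 * 20.2
Q = 274376.6 W


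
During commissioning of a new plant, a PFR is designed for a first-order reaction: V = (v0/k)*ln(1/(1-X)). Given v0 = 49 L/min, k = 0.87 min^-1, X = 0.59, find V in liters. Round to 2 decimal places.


V = (v0/k) * ln(1/(1-X))
V = (49/0.87) * ln(1/(1-0.59))
V = 56.321839 * ln(2.439024)
V = 56.321839 * 0.891598
V = 50.22 L


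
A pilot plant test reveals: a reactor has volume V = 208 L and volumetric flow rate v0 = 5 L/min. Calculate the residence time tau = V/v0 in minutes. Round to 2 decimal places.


tau = V / v0
tau = 208 / 5
tau = 41.60 min


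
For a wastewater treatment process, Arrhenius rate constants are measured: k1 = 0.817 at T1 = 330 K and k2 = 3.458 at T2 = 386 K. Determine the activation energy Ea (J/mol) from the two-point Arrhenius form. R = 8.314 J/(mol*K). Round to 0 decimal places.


Ea = R * ln(k2/k1) / (1/T1 - 1/T2)
ln(k2/k1) = ln(3.458/0.817) = 1.4428066
1/T1 - 1/T2 = 1/330 - 1/386 = 0.000439629455
Ea = 8.314 * 1.4428066 / 0.000439629455
Ea = 27285 J/mol


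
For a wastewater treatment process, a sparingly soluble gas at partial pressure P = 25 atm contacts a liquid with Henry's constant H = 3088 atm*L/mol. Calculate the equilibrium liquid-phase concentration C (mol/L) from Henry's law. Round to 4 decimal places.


C = P / H
C = 25 / 3088
C = 0.0081 mol/L


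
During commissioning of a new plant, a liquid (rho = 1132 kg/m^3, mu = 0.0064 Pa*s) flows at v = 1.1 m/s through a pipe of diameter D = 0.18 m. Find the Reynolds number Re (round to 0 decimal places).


Re = rho * v * D / mu
Re = 1132 * 1.1 * 0.18 / 0.0064
Re = 224.136 / 0.0064
Re = 35021


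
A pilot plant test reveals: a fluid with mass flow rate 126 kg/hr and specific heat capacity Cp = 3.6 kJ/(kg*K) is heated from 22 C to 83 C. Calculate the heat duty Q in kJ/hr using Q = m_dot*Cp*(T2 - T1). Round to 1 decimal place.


Q = m_dot * Cp * (T2 - T1)
Q = 126 * 3.6 * (83 - 22)
Q = 126 * 3.6 * 61
Q = 27669.6 kJ/hr


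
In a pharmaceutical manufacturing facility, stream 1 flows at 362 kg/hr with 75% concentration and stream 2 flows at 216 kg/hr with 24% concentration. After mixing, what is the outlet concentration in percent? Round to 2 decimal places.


Mass balance on solute: F1*x1 + F2*x2 = F3*x3
F3 = F1 + F2 = 362 + 216 = 578 kg/hr
x3 = (F1*x1 + F2*x2)/F3
x3 = (362*0.75 + 216*0.24) / 578
x3 = 55.94%


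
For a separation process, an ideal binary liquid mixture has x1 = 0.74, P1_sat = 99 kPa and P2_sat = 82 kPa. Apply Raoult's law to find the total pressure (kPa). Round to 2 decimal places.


P = x1*P1_sat + x2*P2_sat
x2 = 1 - x1 = 1 - 0.74 = 0.26
P = 0.74*99 + 0.26*82
P = 73.26 + 21.32
P = 94.58 kPa


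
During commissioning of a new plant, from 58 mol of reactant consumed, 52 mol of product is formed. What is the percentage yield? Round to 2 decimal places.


Yield = (moles product / moles consumed) * 100%
Yield = (52 / 58) * 100
Yield = 0.8966 * 100
Yield = 89.66%


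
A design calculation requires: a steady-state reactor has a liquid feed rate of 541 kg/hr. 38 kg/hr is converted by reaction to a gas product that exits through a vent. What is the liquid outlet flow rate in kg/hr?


Steady-state mass balance on the main outlet: F_out = F_in - F_removed
F_out = 541 - 38
F_out = 503 kg/hr


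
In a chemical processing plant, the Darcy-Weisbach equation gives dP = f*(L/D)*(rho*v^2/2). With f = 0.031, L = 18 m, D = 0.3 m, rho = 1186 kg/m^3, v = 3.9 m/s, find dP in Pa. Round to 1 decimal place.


dP = f * (L/D) * (rho*v^2/2)
dP = 0.031 * (18/0.3) * (1186*3.9^2/2)
L/D = 60.0
rho*v^2/2 = 1186*15.21/2 = 9019.53
dP = 0.031 * 60.0 * 9019.53
dP = 16776.3 Pa


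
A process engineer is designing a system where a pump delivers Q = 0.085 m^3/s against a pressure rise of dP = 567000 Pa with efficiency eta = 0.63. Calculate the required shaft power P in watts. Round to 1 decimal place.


P = Q * dP / eta
P = 0.085 * 567000 / 0.63
P = 48195.0 / 0.63
P = 76500.0 W


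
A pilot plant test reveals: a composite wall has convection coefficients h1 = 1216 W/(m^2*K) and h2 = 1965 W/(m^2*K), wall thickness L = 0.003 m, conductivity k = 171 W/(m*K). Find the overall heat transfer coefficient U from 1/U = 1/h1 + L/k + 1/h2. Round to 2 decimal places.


1/U = 1/h1 + L/k + 1/h2
1/U = 1/1216 + 0.003/171 + 1/1965
1/U = 0.0008223684 + 1.75439e-05 + 0.0005089059
1/U = 0.0013488182
U = 741.39 W/(m^2*K)


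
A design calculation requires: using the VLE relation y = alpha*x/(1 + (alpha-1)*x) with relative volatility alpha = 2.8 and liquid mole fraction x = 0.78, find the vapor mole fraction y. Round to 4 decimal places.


y = alpha*x / (1 + (alpha-1)*x)
y = 2.8*0.78 / (1 + (2.8-1)*0.78)
y = 2.184 / (1 + 1.404)
y = 2.184 / 2.404
y = 0.9085


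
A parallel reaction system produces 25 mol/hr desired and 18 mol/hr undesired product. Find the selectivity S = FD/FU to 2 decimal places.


S = desired product rate / undesired product rate
S = 25 / 18
S = 1.39


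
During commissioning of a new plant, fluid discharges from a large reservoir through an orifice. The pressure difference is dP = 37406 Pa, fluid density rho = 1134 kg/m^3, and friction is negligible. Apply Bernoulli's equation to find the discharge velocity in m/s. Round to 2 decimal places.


v = sqrt(2*dP/rho)
v = sqrt(2*37406/1134)
v = sqrt(65.971781)
v = 8.12 m/s


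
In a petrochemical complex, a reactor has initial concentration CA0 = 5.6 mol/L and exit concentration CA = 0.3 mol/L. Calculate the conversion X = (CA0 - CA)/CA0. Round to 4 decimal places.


X = (CA0 - CA) / CA0
X = (5.6 - 0.3) / 5.6
X = 5.3 / 5.6
X = 0.9464


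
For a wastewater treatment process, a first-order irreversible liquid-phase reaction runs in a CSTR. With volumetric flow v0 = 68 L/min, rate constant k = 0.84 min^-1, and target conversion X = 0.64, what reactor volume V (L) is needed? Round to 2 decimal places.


V = v0 * X / (k * (1 - X))
V = 68 * 0.64 / (0.84 * (1 - 0.64))
V = 43.52 / (0.84 * 0.36)
V = 43.52 / 0.3024
V = 143.92 L


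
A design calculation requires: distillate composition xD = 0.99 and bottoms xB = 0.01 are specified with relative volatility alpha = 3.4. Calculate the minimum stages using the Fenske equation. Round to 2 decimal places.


N_min = ln((xD*(1-xB))/(xB*(1-xD))) / ln(alpha)
Numerator inside ln: 0.9801 / 0.0001 = 9801.0
ln(9801.0) = 9.19024
ln(alpha) = ln(3.4) = 1.223775
N_min = 9.19024 / 1.223775 = 7.51


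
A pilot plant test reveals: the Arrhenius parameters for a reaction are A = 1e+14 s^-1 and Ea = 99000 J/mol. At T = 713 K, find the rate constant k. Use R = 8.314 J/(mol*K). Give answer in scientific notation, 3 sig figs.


k = A * exp(-Ea/(R*T))
k = 1e+14 * exp(-99000 / (8.314 * 713))
k = 1e+14 * exp(-16.700737)
k = 5.58e+06


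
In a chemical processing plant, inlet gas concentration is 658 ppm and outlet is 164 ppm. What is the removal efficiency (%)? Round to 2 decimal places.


Efficiency = (G_in - G_out) / G_in * 100%
Efficiency = (658 - 164) / 658 * 100
Efficiency = 494 / 658 * 100
Efficiency = 75.08%


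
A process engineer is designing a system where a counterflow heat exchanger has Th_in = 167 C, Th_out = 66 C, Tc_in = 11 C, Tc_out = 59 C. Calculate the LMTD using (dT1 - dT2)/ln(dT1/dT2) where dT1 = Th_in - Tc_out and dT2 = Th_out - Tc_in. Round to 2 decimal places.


dT1 = Th_in - Tc_out = 167 - 59 = 108
dT2 = Th_out - Tc_in = 66 - 11 = 55
LMTD = (dT1 - dT2) / ln(dT1/dT2)
LMTD = (108 - 55) / ln(108/55)
LMTD = 78.54 K


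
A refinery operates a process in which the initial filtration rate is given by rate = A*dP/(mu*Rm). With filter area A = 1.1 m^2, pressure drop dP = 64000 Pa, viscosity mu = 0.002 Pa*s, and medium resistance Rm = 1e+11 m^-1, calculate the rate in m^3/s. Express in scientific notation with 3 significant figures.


rate = A * dP / (mu * Rm)
rate = 1.1 * 64000 / (0.002 * 1e+11)
rate = 70400.0 / 2.000e+08
rate = 3.52e-04 m^3/s


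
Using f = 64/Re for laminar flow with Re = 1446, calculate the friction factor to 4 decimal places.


f = 64 / Re
f = 64 / 1446
f = 0.0443


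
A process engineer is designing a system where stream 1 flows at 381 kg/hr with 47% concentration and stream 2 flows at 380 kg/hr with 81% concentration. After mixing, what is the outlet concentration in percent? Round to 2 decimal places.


Mass balance on solute: F1*x1 + F2*x2 = F3*x3
F3 = F1 + F2 = 381 + 380 = 761 kg/hr
x3 = (F1*x1 + F2*x2)/F3
x3 = (381*0.47 + 380*0.81) / 761
x3 = 63.98%


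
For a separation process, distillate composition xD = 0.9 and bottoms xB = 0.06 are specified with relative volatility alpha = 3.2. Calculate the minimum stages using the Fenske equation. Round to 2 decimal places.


N_min = ln((xD*(1-xB))/(xB*(1-xD))) / ln(alpha)
Numerator inside ln: 0.846 / 0.006 = 141.0
ln(141.0) = 4.94876
ln(alpha) = ln(3.2) = 1.163151
N_min = 4.94876 / 1.163151 = 4.25


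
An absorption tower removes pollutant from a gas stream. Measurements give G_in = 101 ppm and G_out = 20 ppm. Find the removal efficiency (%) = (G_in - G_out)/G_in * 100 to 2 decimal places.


Efficiency = (G_in - G_out) / G_in * 100%
Efficiency = (101 - 20) / 101 * 100
Efficiency = 81 / 101 * 100
Efficiency = 80.20%


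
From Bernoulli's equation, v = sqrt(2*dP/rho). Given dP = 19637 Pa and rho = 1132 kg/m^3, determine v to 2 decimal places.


v = sqrt(2*dP/rho)
v = sqrt(2*19637/1132)
v = sqrt(34.694346)
v = 5.89 m/s


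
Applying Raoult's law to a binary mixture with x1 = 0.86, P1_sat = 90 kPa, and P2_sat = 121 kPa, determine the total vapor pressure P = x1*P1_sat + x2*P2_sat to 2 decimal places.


P = x1*P1_sat + x2*P2_sat
x2 = 1 - x1 = 1 - 0.86 = 0.14
P = 0.86*90 + 0.14*121
P = 77.4 + 16.94
P = 94.34 kPa


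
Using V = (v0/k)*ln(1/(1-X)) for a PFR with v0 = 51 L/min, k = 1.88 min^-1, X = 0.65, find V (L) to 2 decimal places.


V = (v0/k) * ln(1/(1-X))
V = (51/1.88) * ln(1/(1-0.65))
V = 27.12766 * ln(2.857143)
V = 27.12766 * 1.049822
V = 28.48 L


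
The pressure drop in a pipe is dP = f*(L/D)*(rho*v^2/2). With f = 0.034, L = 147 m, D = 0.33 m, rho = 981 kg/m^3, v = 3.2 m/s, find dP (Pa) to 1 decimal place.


dP = f * (L/D) * (rho*v^2/2)
dP = 0.034 * (147/0.33) * (981*3.2^2/2)
L/D = 445.45454545
rho*v^2/2 = 981*10.24/2 = 5022.72
dP = 0.034 * 445.45454545 * 5022.72
dP = 76071.4 Pa


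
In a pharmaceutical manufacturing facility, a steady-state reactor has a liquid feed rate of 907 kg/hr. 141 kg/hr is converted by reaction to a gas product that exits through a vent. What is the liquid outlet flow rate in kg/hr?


Steady-state mass balance on the main outlet: F_out = F_in - F_removed
F_out = 907 - 141
F_out = 766 kg/hr


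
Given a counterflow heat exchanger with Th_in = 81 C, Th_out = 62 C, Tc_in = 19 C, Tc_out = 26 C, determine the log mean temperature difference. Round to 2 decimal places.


dT1 = Th_in - Tc_out = 81 - 26 = 55
dT2 = Th_out - Tc_in = 62 - 19 = 43
LMTD = (dT1 - dT2) / ln(dT1/dT2)
LMTD = (55 - 43) / ln(55/43)
LMTD = 48.75 K


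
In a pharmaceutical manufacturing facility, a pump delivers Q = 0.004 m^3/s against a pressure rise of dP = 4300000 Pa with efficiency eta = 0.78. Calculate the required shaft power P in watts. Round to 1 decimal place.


P = Q * dP / eta
P = 0.004 * 4300000 / 0.78
P = 17200.0 / 0.78
P = 22051.3 W


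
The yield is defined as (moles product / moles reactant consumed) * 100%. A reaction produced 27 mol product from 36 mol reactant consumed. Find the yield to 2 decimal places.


Yield = (moles product / moles consumed) * 100%
Yield = (27 / 36) * 100
Yield = 0.75 * 100
Yield = 75.00%


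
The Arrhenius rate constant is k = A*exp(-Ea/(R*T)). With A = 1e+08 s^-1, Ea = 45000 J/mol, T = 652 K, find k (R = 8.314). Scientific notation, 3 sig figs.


k = A * exp(-Ea/(R*T))
k = 1e+08 * exp(-45000 / (8.314 * 652))
k = 1e+08 * exp(-8.301468)
k = 2.48e+04


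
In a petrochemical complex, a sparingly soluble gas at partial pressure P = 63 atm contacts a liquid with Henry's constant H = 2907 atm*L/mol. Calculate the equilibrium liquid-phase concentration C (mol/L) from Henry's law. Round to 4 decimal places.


C = P / H
C = 63 / 2907
C = 0.0217 mol/L


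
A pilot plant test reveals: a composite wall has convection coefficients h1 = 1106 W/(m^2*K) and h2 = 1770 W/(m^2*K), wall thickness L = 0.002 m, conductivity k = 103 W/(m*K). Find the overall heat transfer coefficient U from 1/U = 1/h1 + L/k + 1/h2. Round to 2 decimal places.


1/U = 1/h1 + L/k + 1/h2
1/U = 1/1106 + 0.002/103 + 1/1770
1/U = 0.0009041591 + 1.94175e-05 + 0.0005649718
1/U = 0.0014885484
U = 671.80 W/(m^2*K)


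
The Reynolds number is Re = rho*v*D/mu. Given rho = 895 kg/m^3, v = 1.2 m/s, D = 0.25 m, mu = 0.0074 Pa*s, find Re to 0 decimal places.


Re = rho * v * D / mu
Re = 895 * 1.2 * 0.25 / 0.0074
Re = 268.5 / 0.0074
Re = 36284


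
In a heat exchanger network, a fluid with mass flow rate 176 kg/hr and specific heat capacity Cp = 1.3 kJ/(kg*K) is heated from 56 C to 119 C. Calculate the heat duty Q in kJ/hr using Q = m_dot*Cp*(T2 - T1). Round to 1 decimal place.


Q = m_dot * Cp * (T2 - T1)
Q = 176 * 1.3 * (119 - 56)
Q = 176 * 1.3 * 63
Q = 14414.4 kJ/hr


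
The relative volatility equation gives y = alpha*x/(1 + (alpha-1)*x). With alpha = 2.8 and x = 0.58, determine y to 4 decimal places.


y = alpha*x / (1 + (alpha-1)*x)
y = 2.8*0.58 / (1 + (2.8-1)*0.58)
y = 1.624 / (1 + 1.044)
y = 1.624 / 2.044
y = 0.7945


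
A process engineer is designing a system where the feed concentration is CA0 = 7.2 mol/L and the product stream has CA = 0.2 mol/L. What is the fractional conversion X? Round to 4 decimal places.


X = (CA0 - CA) / CA0
X = (7.2 - 0.2) / 7.2
X = 7.0 / 7.2
X = 0.9722


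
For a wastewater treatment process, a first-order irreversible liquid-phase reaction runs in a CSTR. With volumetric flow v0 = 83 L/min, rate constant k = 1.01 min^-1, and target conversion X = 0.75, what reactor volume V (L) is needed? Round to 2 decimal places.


V = v0 * X / (k * (1 - X))
V = 83 * 0.75 / (1.01 * (1 - 0.75))
V = 62.25 / (1.01 * 0.25)
V = 62.25 / 0.2525
V = 246.53 L


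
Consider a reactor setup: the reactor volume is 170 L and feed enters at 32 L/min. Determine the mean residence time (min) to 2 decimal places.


tau = V / v0
tau = 170 / 32
tau = 5.31 min


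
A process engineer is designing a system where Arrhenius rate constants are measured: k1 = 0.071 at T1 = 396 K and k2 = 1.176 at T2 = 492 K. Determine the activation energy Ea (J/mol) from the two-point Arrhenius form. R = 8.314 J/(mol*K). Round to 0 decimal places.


Ea = R * ln(k2/k1) / (1/T1 - 1/T2)
ln(k2/k1) = ln(1.176/0.071) = 2.8071943
1/T1 - 1/T2 = 1/396 - 1/492 = 0.0004927322
Ea = 8.314 * 2.8071943 / 0.0004927322
Ea = 47367 J/mol


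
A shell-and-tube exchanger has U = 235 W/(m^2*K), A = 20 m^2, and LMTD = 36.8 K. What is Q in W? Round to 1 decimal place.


Q = U * A * LMTD
Q = 235 * 20 * 36.8
Q = 172960.0 W


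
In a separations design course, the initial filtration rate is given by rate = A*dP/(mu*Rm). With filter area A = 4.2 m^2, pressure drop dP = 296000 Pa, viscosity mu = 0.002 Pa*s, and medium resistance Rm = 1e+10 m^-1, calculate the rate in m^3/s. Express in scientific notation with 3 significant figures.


rate = A * dP / (mu * Rm)
rate = 4.2 * 296000 / (0.002 * 1e+10)
rate = 1243200.0 / 2.000e+07
rate = 6.22e-02 m^3/s


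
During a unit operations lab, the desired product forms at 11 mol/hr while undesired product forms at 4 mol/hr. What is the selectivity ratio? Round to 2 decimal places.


S = desired product rate / undesired product rate
S = 11 / 4
S = 2.75


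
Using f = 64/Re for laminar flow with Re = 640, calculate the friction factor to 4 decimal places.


f = 64 / Re
f = 64 / 640
f = 0.1000


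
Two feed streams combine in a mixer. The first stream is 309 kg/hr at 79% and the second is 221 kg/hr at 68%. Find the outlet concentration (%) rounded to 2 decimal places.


Mass balance on solute: F1*x1 + F2*x2 = F3*x3
F3 = F1 + F2 = 309 + 221 = 530 kg/hr
x3 = (F1*x1 + F2*x2)/F3
x3 = (309*0.79 + 221*0.68) / 530
x3 = 74.41%


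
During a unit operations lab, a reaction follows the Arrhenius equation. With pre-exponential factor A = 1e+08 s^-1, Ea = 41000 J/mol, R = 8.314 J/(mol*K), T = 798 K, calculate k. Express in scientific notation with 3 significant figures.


k = A * exp(-Ea/(R*T))
k = 1e+08 * exp(-41000 / (8.314 * 798))
k = 1e+08 * exp(-6.179751)
k = 2.07e+05


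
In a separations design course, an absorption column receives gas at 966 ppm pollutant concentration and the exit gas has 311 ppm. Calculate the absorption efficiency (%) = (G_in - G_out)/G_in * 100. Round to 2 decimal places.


Efficiency = (G_in - G_out) / G_in * 100%
Efficiency = (966 - 311) / 966 * 100
Efficiency = 655 / 966 * 100
Efficiency = 67.81%


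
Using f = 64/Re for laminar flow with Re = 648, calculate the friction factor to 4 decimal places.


f = 64 / Re
f = 64 / 648
f = 0.0988


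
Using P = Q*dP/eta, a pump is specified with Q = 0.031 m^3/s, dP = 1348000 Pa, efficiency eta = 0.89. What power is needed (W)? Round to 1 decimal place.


P = Q * dP / eta
P = 0.031 * 1348000 / 0.89
P = 41788.0 / 0.89
P = 46952.8 W


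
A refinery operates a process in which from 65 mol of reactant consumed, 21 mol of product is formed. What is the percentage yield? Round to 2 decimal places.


Yield = (moles product / moles consumed) * 100%
Yield = (21 / 65) * 100
Yield = 0.3231 * 100
Yield = 32.31%


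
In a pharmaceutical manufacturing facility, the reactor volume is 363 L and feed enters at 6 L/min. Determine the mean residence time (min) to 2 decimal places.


tau = V / v0
tau = 363 / 6
tau = 60.50 min


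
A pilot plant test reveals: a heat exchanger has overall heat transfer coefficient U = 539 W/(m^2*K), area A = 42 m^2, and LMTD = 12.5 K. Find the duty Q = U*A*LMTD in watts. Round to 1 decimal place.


Q = U * A * LMTD
Q = 539 * 42 * 12.5
Q = 282975.0 W


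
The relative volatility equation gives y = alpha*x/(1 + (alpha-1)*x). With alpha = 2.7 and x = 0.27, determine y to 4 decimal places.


y = alpha*x / (1 + (alpha-1)*x)
y = 2.7*0.27 / (1 + (2.7-1)*0.27)
y = 0.729 / (1 + 0.459)
y = 0.729 / 1.459
y = 0.4997


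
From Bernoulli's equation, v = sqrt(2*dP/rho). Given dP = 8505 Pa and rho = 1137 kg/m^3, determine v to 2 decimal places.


v = sqrt(2*dP/rho)
v = sqrt(2*8505/1137)
v = sqrt(14.960422)
v = 3.87 m/s


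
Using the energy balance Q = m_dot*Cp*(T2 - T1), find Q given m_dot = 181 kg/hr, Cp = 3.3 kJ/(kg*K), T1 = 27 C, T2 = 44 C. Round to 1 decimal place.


Q = m_dot * Cp * (T2 - T1)
Q = 181 * 3.3 * (44 - 27)
Q = 181 * 3.3 * 17
Q = 10154.1 kJ/hr


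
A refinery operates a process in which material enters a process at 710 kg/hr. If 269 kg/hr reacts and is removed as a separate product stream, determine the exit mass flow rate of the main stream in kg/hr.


Steady-state mass balance on the main outlet: F_out = F_in - F_removed
F_out = 710 - 269
F_out = 441 kg/hr


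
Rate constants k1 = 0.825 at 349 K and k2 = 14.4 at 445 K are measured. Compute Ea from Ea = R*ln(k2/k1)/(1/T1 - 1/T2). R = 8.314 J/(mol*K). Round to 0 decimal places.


Ea = R * ln(k2/k1) / (1/T1 - 1/T2)
ln(k2/k1) = ln(14.4/0.825) = 2.8596001
1/T1 - 1/T2 = 1/349 - 1/445 = 0.000618138502
Ea = 8.314 * 2.8596001 / 0.000618138502
Ea = 38462 J/mol


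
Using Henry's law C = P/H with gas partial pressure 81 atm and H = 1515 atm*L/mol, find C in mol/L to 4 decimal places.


C = P / H
C = 81 / 1515
C = 0.0535 mol/L


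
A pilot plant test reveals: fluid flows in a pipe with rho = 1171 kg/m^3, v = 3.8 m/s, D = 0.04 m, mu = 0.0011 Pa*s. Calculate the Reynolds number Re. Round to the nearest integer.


Re = rho * v * D / mu
Re = 1171 * 3.8 * 0.04 / 0.0011
Re = 177.992 / 0.0011
Re = 161811


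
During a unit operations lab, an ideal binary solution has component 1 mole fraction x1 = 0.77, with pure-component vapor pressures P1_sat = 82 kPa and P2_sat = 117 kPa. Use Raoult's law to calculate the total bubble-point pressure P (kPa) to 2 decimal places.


P = x1*P1_sat + x2*P2_sat
x2 = 1 - x1 = 1 - 0.77 = 0.23
P = 0.77*82 + 0.23*117
P = 63.14 + 26.91
P = 90.05 kPa


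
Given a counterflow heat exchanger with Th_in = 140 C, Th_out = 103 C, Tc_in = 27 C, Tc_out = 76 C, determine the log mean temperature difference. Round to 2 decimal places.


dT1 = Th_in - Tc_out = 140 - 76 = 64
dT2 = Th_out - Tc_in = 103 - 27 = 76
LMTD = (dT1 - dT2) / ln(dT1/dT2)
LMTD = (64 - 76) / ln(64/76)
LMTD = 69.83 K


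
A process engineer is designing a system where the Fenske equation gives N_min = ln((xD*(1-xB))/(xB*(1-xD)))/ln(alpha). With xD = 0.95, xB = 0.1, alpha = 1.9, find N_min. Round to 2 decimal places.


N_min = ln((xD*(1-xB))/(xB*(1-xD))) / ln(alpha)
Numerator inside ln: 0.855 / 0.005 = 171.0
ln(171.0) = 5.141664
ln(alpha) = ln(1.9) = 0.641854
N_min = 5.141664 / 0.641854 = 8.01


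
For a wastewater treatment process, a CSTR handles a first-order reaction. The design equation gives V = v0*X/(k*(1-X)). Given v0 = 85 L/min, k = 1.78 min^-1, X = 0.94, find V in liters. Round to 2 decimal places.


V = v0 * X / (k * (1 - X))
V = 85 * 0.94 / (1.78 * (1 - 0.94))
V = 79.9 / (1.78 * 0.06)
V = 79.9 / 0.1068
V = 748.13 L


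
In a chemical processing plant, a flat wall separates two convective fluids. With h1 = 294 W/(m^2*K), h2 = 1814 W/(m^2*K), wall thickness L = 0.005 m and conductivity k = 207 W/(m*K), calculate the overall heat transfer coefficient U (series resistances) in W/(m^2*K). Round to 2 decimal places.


1/U = 1/h1 + L/k + 1/h2
1/U = 1/294 + 0.005/207 + 1/1814
1/U = 0.0034013605 + 2.41546e-05 + 0.0005512679
1/U = 0.003976783
U = 251.46 W/(m^2*K)


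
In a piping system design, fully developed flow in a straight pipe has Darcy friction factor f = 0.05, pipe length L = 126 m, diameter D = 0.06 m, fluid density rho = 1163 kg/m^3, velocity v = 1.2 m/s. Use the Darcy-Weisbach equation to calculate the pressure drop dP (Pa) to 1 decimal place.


dP = f * (L/D) * (rho*v^2/2)
dP = 0.05 * (126/0.06) * (1163*1.2^2/2)
L/D = 2100.0
rho*v^2/2 = 1163*1.44/2 = 837.36
dP = 0.05 * 2100.0 * 837.36
dP = 87922.8 Pa


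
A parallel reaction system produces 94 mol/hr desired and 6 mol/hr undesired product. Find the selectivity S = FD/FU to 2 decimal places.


S = desired product rate / undesired product rate
S = 94 / 6
S = 15.67


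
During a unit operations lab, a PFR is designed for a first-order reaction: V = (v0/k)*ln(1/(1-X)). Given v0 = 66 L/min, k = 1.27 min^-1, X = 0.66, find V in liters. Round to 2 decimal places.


V = (v0/k) * ln(1/(1-X))
V = (66/1.27) * ln(1/(1-0.66))
V = 51.968504 * ln(2.941176)
V = 51.968504 * 1.07881
V = 56.06 L


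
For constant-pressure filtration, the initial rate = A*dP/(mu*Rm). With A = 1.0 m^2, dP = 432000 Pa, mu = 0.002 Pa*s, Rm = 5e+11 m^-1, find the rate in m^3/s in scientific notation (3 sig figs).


rate = A * dP / (mu * Rm)
rate = 1.0 * 432000 / (0.002 * 5e+11)
rate = 432000.0 / 1.000e+09
rate = 4.32e-04 m^3/s


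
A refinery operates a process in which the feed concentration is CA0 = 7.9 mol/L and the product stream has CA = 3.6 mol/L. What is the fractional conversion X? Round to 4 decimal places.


X = (CA0 - CA) / CA0
X = (7.9 - 3.6) / 7.9
X = 4.3 / 7.9
X = 0.5443


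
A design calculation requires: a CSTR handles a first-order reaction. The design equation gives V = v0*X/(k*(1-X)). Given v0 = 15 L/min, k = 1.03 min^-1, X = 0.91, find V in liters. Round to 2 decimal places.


V = v0 * X / (k * (1 - X))
V = 15 * 0.91 / (1.03 * (1 - 0.91))
V = 13.65 / (1.03 * 0.09)
V = 13.65 / 0.0927
V = 147.25 L


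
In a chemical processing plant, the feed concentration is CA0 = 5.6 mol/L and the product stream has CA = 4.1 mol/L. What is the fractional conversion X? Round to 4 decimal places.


X = (CA0 - CA) / CA0
X = (5.6 - 4.1) / 5.6
X = 1.5 / 5.6
X = 0.2679


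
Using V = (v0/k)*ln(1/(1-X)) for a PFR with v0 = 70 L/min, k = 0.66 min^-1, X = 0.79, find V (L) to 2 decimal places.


V = (v0/k) * ln(1/(1-X))
V = (70/0.66) * ln(1/(1-0.79))
V = 106.060606 * ln(4.761905)
V = 106.060606 * 1.560648
V = 165.52 L


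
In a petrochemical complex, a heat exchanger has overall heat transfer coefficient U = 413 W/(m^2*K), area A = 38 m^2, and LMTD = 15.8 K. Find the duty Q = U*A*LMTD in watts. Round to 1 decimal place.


Q = U * A * LMTD
Q = 413 * 38 * 15.8
Q = 247965.2 W


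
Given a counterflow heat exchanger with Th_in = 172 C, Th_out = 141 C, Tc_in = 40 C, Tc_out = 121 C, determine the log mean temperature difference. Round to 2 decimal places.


dT1 = Th_in - Tc_out = 172 - 121 = 51
dT2 = Th_out - Tc_in = 141 - 40 = 101
LMTD = (dT1 - dT2) / ln(dT1/dT2)
LMTD = (51 - 101) / ln(51/101)
LMTD = 73.17 K


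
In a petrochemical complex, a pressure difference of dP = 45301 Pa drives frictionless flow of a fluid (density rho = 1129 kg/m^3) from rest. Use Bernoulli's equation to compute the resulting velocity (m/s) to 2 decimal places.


v = sqrt(2*dP/rho)
v = sqrt(2*45301/1129)
v = sqrt(80.249779)
v = 8.96 m/s


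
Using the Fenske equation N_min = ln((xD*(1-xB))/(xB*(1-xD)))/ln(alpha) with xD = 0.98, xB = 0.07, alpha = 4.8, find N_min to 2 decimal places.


N_min = ln((xD*(1-xB))/(xB*(1-xD))) / ln(alpha)
Numerator inside ln: 0.9114 / 0.0014 = 651.0
ln(651.0) = 6.47851
ln(alpha) = ln(4.8) = 1.568616
N_min = 6.47851 / 1.568616 = 4.13


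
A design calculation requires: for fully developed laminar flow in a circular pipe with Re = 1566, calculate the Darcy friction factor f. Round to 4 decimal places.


f = 64 / Re
f = 64 / 1566
f = 0.0409


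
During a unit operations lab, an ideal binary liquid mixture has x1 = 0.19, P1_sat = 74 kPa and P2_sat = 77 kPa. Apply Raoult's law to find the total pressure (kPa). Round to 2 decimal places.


P = x1*P1_sat + x2*P2_sat
x2 = 1 - x1 = 1 - 0.19 = 0.81
P = 0.19*74 + 0.81*77
P = 14.06 + 62.37
P = 76.43 kPa


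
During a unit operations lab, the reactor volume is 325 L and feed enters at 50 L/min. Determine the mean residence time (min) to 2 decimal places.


tau = V / v0
tau = 325 / 50
tau = 6.50 min


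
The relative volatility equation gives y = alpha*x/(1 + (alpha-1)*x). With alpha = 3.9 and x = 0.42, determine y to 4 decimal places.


y = alpha*x / (1 + (alpha-1)*x)
y = 3.9*0.42 / (1 + (3.9-1)*0.42)
y = 1.638 / (1 + 1.218)
y = 1.638 / 2.218
y = 0.7385


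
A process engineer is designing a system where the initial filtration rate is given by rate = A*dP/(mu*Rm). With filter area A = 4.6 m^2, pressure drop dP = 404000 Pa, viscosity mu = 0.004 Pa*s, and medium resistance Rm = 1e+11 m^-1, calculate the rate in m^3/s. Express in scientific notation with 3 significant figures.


rate = A * dP / (mu * Rm)
rate = 4.6 * 404000 / (0.004 * 1e+11)
rate = 1858400.0 / 4.000e+08
rate = 4.65e-03 m^3/s


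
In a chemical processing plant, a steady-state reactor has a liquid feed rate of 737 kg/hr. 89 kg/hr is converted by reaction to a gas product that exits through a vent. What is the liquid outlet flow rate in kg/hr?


Steady-state mass balance on the main outlet: F_out = F_in - F_removed
F_out = 737 - 89
F_out = 648 kg/hr


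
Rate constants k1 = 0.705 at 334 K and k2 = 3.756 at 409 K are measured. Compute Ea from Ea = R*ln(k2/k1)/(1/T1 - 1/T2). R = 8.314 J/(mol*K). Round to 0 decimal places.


Ea = R * ln(k2/k1) / (1/T1 - 1/T2)
ln(k2/k1) = ln(3.756/0.705) = 1.672912
1/T1 - 1/T2 = 1/334 - 1/409 = 0.000549024201
Ea = 8.314 * 1.672912 / 0.000549024201
Ea = 25333 J/mol


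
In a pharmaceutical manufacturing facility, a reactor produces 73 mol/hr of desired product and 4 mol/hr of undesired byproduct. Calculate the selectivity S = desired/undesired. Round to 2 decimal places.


S = desired product rate / undesired product rate
S = 73 / 4
S = 18.25


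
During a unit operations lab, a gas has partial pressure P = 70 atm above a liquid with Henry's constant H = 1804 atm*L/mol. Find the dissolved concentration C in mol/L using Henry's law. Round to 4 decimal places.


C = P / H
C = 70 / 1804
C = 0.0388 mol/L


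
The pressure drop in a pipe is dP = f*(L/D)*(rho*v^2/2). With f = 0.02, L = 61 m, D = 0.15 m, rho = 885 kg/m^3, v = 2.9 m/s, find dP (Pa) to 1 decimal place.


dP = f * (L/D) * (rho*v^2/2)
dP = 0.02 * (61/0.15) * (885*2.9^2/2)
L/D = 406.66666667
rho*v^2/2 = 885*8.41/2 = 3721.425
dP = 0.02 * 406.66666667 * 3721.425
dP = 30267.6 Pa


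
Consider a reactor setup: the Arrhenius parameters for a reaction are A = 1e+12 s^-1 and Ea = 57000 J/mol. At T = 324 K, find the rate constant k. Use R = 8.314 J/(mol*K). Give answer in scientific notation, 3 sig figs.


k = A * exp(-Ea/(R*T))
k = 1e+12 * exp(-57000 / (8.314 * 324))
k = 1e+12 * exp(-21.160203)
k = 6.46e+02


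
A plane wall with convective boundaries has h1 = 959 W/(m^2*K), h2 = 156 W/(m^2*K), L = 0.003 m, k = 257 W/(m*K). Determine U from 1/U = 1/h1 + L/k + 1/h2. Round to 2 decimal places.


1/U = 1/h1 + L/k + 1/h2
1/U = 1/959 + 0.003/257 + 1/156
1/U = 0.0010427529 + 1.16732e-05 + 0.0064102564
1/U = 0.0074646825
U = 133.96 W/(m^2*K)


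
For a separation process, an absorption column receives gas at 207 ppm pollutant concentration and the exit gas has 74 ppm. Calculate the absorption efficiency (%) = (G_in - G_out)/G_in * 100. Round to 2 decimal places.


Efficiency = (G_in - G_out) / G_in * 100%
Efficiency = (207 - 74) / 207 * 100
Efficiency = 133 / 207 * 100
Efficiency = 64.25%


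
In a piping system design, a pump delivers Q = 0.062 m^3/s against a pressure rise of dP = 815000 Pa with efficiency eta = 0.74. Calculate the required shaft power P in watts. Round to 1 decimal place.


P = Q * dP / eta
P = 0.062 * 815000 / 0.74
P = 50530.0 / 0.74
P = 68283.8 W


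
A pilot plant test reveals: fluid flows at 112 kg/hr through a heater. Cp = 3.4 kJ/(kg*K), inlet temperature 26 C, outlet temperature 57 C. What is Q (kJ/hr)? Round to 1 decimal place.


Q = m_dot * Cp * (T2 - T1)
Q = 112 * 3.4 * (57 - 26)
Q = 112 * 3.4 * 31
Q = 11804.8 kJ/hr


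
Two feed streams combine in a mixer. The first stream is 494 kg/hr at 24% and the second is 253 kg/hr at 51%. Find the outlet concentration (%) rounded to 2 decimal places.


Mass balance on solute: F1*x1 + F2*x2 = F3*x3
F3 = F1 + F2 = 494 + 253 = 747 kg/hr
x3 = (F1*x1 + F2*x2)/F3
x3 = (494*0.24 + 253*0.51) / 747
x3 = 33.14%


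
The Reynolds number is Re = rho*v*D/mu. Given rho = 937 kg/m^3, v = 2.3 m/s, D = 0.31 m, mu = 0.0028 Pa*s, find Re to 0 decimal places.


Re = rho * v * D / mu
Re = 937 * 2.3 * 0.31 / 0.0028
Re = 668.081 / 0.0028
Re = 238600


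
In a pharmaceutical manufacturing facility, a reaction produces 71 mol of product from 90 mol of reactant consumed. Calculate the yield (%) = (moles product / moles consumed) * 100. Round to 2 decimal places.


Yield = (moles product / moles consumed) * 100%
Yield = (71 / 90) * 100
Yield = 0.7889 * 100
Yield = 78.89%


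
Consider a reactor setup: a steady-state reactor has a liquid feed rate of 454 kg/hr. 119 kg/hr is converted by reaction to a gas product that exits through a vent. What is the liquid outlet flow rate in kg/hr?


Steady-state mass balance on the main outlet: F_out = F_in - F_removed
F_out = 454 - 119
F_out = 335 kg/hr


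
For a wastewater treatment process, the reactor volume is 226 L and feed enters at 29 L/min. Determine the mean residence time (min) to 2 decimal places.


tau = V / v0
tau = 226 / 29
tau = 7.79 min


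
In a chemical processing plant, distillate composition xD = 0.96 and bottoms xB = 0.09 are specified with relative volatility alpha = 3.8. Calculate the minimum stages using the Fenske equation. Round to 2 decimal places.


N_min = ln((xD*(1-xB))/(xB*(1-xD))) / ln(alpha)
Numerator inside ln: 0.8736 / 0.0036 = 242.666667
ln(242.666667) = 5.491689
ln(alpha) = ln(3.8) = 1.335001
N_min = 5.491689 / 1.335001 = 4.11


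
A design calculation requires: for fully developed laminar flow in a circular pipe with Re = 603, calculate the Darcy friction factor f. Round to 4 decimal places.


f = 64 / Re
f = 64 / 603
f = 0.1061


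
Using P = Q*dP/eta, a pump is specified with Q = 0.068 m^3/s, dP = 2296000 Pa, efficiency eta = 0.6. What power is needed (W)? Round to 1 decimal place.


P = Q * dP / eta
P = 0.068 * 2296000 / 0.6
P = 156128.0 / 0.6
P = 260213.3 W


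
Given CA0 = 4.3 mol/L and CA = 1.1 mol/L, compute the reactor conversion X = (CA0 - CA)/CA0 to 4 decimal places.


X = (CA0 - CA) / CA0
X = (4.3 - 1.1) / 4.3
X = 3.2 / 4.3
X = 0.7442


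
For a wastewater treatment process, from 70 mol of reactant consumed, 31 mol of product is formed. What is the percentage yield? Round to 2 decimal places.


Yield = (moles product / moles consumed) * 100%
Yield = (31 / 70) * 100
Yield = 0.4429 * 100
Yield = 44.29%


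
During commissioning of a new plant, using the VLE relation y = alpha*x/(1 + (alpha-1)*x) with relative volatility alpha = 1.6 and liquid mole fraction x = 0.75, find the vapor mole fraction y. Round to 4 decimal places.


y = alpha*x / (1 + (alpha-1)*x)
y = 1.6*0.75 / (1 + (1.6-1)*0.75)
y = 1.2 / (1 + 0.45)
y = 1.2 / 1.45
y = 0.8276


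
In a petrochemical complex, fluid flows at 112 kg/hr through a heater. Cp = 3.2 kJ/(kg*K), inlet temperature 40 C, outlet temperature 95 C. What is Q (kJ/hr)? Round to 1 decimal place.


Q = m_dot * Cp * (T2 - T1)
Q = 112 * 3.2 * (95 - 40)
Q = 112 * 3.2 * 55
Q = 19712.0 kJ/hr


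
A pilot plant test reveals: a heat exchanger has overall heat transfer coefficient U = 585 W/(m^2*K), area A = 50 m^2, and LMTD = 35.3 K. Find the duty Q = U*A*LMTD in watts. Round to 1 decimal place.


Q = U * A * LMTD
Q = 585 * 50 * 35.3
Q = 1032525.0 W


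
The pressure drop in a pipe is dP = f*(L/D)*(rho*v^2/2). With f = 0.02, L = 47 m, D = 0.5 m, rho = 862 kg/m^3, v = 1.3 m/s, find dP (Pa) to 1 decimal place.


dP = f * (L/D) * (rho*v^2/2)
dP = 0.02 * (47/0.5) * (862*1.3^2/2)
L/D = 94.0
rho*v^2/2 = 862*1.69/2 = 728.39
dP = 0.02 * 94.0 * 728.39
dP = 1369.4 Pa


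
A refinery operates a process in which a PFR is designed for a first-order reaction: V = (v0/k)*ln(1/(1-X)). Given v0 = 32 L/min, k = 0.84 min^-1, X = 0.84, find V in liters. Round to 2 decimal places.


V = (v0/k) * ln(1/(1-X))
V = (32/0.84) * ln(1/(1-0.84))
V = 38.095238 * ln(6.25)
V = 38.095238 * 1.832581
V = 69.81 L


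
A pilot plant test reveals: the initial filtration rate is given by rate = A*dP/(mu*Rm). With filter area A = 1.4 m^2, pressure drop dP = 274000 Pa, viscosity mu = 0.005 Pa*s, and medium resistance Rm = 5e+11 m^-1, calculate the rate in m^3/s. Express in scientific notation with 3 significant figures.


rate = A * dP / (mu * Rm)
rate = 1.4 * 274000 / (0.005 * 5e+11)
rate = 383600.0 / 2.500e+09
rate = 1.53e-04 m^3/s


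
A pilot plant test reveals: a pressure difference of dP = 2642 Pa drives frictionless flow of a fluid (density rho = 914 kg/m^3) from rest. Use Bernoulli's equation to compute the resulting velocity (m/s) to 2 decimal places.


v = sqrt(2*dP/rho)
v = sqrt(2*2642/914)
v = sqrt(5.781182)
v = 2.40 m/s


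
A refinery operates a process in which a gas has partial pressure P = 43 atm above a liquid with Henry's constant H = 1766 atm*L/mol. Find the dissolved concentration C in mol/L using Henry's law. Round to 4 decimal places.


C = P / H
C = 43 / 1766
C = 0.0243 mol/L


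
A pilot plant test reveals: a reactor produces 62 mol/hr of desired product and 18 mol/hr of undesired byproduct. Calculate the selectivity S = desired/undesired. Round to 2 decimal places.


S = desired product rate / undesired product rate
S = 62 / 18
S = 3.44


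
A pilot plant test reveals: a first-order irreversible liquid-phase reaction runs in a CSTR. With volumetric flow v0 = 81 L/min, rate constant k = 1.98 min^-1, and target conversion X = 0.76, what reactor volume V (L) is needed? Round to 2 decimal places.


V = v0 * X / (k * (1 - X))
V = 81 * 0.76 / (1.98 * (1 - 0.76))
V = 61.56 / (1.98 * 0.24)
V = 61.56 / 0.4752
V = 129.55 L


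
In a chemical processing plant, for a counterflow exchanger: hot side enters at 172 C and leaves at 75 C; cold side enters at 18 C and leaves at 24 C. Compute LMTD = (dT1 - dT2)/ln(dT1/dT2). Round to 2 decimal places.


dT1 = Th_in - Tc_out = 172 - 24 = 148
dT2 = Th_out - Tc_in = 75 - 18 = 57
LMTD = (dT1 - dT2) / ln(dT1/dT2)
LMTD = (148 - 57) / ln(148/57)
LMTD = 95.37 K


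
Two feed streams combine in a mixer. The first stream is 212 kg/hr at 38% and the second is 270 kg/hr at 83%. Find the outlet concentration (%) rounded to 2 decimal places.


Mass balance on solute: F1*x1 + F2*x2 = F3*x3
F3 = F1 + F2 = 212 + 270 = 482 kg/hr
x3 = (F1*x1 + F2*x2)/F3
x3 = (212*0.38 + 270*0.83) / 482
x3 = 63.21%


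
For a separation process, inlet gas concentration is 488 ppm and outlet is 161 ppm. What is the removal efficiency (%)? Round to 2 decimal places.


Efficiency = (G_in - G_out) / G_in * 100%
Efficiency = (488 - 161) / 488 * 100
Efficiency = 327 / 488 * 100
Efficiency = 67.01%


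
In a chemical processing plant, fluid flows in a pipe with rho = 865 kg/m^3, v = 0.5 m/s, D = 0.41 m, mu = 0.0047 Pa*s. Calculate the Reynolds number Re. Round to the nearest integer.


Re = rho * v * D / mu
Re = 865 * 0.5 * 0.41 / 0.0047
Re = 177.325 / 0.0047
Re = 37729
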